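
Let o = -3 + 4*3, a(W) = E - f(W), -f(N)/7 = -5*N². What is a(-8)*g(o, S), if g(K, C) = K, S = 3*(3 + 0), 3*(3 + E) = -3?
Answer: -20196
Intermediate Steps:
E = -4 (E = -3 + (⅓)*(-3) = -3 - 1 = -4)
f(N) = 35*N² (f(N) = -(-35)*N² = 35*N²)
a(W) = -4 - 35*W²
o = 9 (o = -3 + 12 = 9)
S = 9 (S = 3*3 = 9)
a(-8)*g(o, S) = (-4 - 35*(-8)²)*9 = (-4 - 35*64)*9 = (-4 - 2240)*9 = -2244*9 = -20196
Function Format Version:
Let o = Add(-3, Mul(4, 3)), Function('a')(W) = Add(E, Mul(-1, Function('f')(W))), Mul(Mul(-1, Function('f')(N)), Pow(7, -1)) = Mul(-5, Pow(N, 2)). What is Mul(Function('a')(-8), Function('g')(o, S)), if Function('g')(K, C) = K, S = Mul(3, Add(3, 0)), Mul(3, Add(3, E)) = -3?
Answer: -20196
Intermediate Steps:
E = -4 (E = Add(-3, Mul(Rational(1, 3), -3)) = Add(-3, -1) = -4)
Function('f')(N) = Mul(35, Pow(N, 2)) (Function('f')(N) = Mul(-7, Mul(-5, Pow(N, 2))) = Mul(35, Pow(N, 2)))
Function('a')(W) = Add(-4, Mul(-35, Pow(W, 2))) (Function('a')(W) = Add(-4, Mul(-1, Mul(35, Pow(W, 2)))) = Add(-4, Mul(-35, Pow(W, 2))))
o = 9 (o = Add(-3, 12) = 9)
S = 9 (S = Mul(3, 3) = 9)
Mul(Function('a')(-8), Function('g')(o, S)) = Mul(Add(-4, Mul(-35, Pow(-8, 2))), 9) = Mul(Add(-4, Mul(-35, 64)), 9) = Mul(Add(-4, -2240), 9) = Mul(-2244, 9) = -20196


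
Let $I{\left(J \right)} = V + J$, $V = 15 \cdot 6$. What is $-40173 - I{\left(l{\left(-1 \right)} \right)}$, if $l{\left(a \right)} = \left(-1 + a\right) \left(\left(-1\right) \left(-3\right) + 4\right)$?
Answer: $-40249$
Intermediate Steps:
$l{\left(a \right)} = -7 + 7 a$ ($l{\left(a \right)} = \left(-1 + a\right) \left(3 + 4\right) = \left(-1 + a\right) 7 = -7 + 7 a$)
$V = 90$
$I{\left(J \right)} = 90 + J$
$-40173 - I{\left(l{\left(-1 \right)} \right)} = -40173 - \left(90 + \left(-7 + 7 \left(-1\right)\right)\right) = -40173 - \left(90 - 14\right) = -40173 - 76 = -40249$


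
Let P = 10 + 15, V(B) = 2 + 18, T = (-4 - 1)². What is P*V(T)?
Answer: 500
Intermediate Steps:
T = 25 (T = (-5)² = 25)
V(B) = 20
P = 25
P*V(T) = 25*20 = 500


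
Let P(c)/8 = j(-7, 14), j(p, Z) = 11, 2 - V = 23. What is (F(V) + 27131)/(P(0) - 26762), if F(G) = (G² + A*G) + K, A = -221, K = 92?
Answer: -32305/26674 ≈ -1.2111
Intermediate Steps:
V = -21 (V = 2 - 1*23 = 2 - 23 = -21)
F(G) = 92 + G² - 221*G (F(G) = (G² - 221*G) + 92 = 92 + G² - 221*G)
P(c) = 88 (P(c) = 8*11 = 88)
(F(V) + 27131)/(P(0) - 26762) = ((92 + (-21)² - 221*(-21)) + 27131)/(88 - 26762) = ((92 + 441 + 4641) + 27131)/(-26674) = (5174 + 27131)*(-1/26674) = 32305*(-1/26674) = -32305/26674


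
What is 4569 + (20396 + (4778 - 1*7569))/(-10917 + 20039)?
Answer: 41696023/9122 ≈ 4570.9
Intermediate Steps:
4569 + (20396 + (4778 - 1*7569))/(-10917 + 20039) = 4569 + (20396 + (4778 - 7569))/9122 = 4569 + (20396 - 2791)*(1/9122) = 4569 + 17605*(1/9122) = 4569 + 17605/9122 = 41696023/9122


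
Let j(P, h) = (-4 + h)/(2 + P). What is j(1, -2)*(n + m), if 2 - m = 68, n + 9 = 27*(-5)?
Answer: 420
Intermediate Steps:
j(P, h) = (-4 + h)/(2 + P)
n = -144 (n = -9 + 27*(-5) = -9 - 135 = -144)
m = -66 (m = 2 - 1*68 = 2 - 68 = -66)
j(1, -2)*(n + m) = ((-4 - 2)/(2 + 1))*(-144 - 66) = (-6/3)*(-210) = ((⅓)*(-6))*(-210) = -2*(-210) = 420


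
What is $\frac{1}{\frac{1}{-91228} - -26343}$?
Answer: $\frac{91228}{2403219203} \approx 3.7961 \cdot 10^{-5}$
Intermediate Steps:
$\frac{1}{\frac{1}{-91228} - -26343} = \frac{1}{- \frac{1}{91228} + 26343} = \frac{1}{\frac{2403219203}{91228}} = \frac{91228}{2403219203}$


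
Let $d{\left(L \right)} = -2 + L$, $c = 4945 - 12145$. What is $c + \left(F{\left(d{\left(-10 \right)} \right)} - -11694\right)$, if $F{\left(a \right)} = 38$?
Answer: $4532$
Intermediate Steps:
$c = -7200$ ($c = 4945 - 12145 = -7200$)
$c + \left(F{\left(d{\left(-10 \right)} \right)} - -11694\right) = -7200 + \left(38 - -11694\right) = -7200 + \left(38 + 11694\right) = -7200 + 11732 = 4532$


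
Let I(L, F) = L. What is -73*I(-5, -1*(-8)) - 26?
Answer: 339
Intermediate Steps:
-73*I(-5, -1*(-8)) - 26 = -73*(-5) - 26 = 365 - 26 = 339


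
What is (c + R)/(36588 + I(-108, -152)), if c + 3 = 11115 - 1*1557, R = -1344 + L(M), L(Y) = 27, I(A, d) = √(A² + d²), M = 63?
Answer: 37676493/167330872 - 4119*√2173/167330872 ≈ 0.22401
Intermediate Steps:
R = -1317 (R = -1344 + 27 = -1317)
c = 9555 (c = -3 + (11115 - 1*1557) = -3 + (11115 - 1557) = -3 + 9558 = 9555)
(c + R)/(36588 + I(-108, -152)) = (9555 - 1317)/(36588 + √((-108)² + (-152)²)) = 8238/(36588 + √(11664 + 23104)) = 8238/(36588 + √34768) = 8238/(36588 + 4*√2173)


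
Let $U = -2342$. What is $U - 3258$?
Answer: $-5600$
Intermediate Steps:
$U - 3258 = -2342 - 3258 = -5600$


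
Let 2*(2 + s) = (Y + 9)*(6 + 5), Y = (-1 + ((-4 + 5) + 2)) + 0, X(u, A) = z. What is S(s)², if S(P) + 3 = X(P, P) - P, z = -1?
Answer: 15625/4 ≈ 3906.3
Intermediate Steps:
X(u, A) = -1
Y = 2 (Y = (-1 + (1 + 2)) + 0 = (-1 + 3) + 0 = 2 + 0 = 2)
s = 117/2 (s = -2 + ((2 + 9)*(6 + 5))/2 = -2 + (11*11)/2 = -2 + (½)*121 = -2 + 121/2 = 117/2 ≈ 58.500)
S(P) = -4 - P (S(P) = -3 + (-1 - P) = -4 - P)
S(s)² = (-4 - 1*117/2)² = (-4 - 117/2)² = (-125/2)² = 15625/4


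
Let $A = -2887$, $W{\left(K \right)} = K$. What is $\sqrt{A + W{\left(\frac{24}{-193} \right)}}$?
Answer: $\frac{i \sqrt{107542495}}{193} \approx 53.732 i$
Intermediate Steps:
$\sqrt{A + W{\left(\frac{24}{-193} \right)}} = \sqrt{-2887 + \frac{24}{-193}} = \sqrt{-2887 + 24 \left(- \frac{1}{193}\right)} = \sqrt{-2887 - \frac{24}{193}} = \sqrt{- \frac{557215}{193}} = \frac{i \sqrt{107542495}}{193}$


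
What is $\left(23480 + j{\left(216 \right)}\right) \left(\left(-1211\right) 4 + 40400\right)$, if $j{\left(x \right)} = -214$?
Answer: $827245896$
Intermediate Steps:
$\left(23480 + j{\left(216 \right)}\right) \left(\left(-1211\right) 4 + 40400\right) = \left(23480 - 214\right) \left(\left(-1211\right) 4 + 40400\right) = 23266 \left(-4844 + 40400\right) = 23266 \cdot 35556 = 827245896$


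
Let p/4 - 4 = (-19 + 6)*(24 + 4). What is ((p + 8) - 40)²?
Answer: 2166784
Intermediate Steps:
p = -1440 (p = 16 + 4*((-19 + 6)*(24 + 4)) = 16 + 4*(-13*28) = 16 + 4*(-364) = 16 - 1456 = -1440)
((p + 8) - 40)² = ((-1440 + 8) - 40)² = (-1432 - 40)² = (-1472)² = 2166784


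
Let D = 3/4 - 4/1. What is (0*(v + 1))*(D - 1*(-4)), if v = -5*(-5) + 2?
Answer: 0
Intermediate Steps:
v = 27 (v = 25 + 2 = 27)
D = -13/4 (D = 3*(¼) - 4*1 = ¾ - 4 = -13/4 ≈ -3.2500)
(0*(v + 1))*(D - 1*(-4)) = (0*(27 + 1))*(-13/4 - 1*(-4)) = (0*28)*(-13/4 + 4) = 0*(¾) = 0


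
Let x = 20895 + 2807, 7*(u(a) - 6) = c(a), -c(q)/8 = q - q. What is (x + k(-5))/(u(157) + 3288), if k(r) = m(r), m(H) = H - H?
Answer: 11851/1647 ≈ 7.1955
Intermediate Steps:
m(H) = 0
c(q) = 0 (c(q) = -8*(q - q) = -8*0 = 0)
u(a) = 6 (u(a) = 6 + (1/7)*0 = 6 + 0 = 6)
k(r) = 0
x = 23702
(x + k(-5))/(u(157) + 3288) = (23702 + 0)/(6 + 3288) = 23702/3294 = 23702*(1/3294) = 11851/1647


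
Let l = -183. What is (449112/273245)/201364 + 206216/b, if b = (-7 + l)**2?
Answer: 141829654681976/24828544913725 ≈ 5.7124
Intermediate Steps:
b = 36100 (b = (-7 - 183)**2 = (-190)**2 = 36100)
(449112/273245)/201364 + 206216/b = (449112/273245)/201364 + 206216/36100 = (449112*(1/273245))*(1/201364) + 206216*(1/36100) = (449112/273245)*(1/201364) + 51554/9025 = 112278/13755426545 + 51554/9025 = 141829654681976/24828544913725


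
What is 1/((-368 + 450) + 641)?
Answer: 1/723 ≈ 0.0013831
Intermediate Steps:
1/((-368 + 450) + 641) = 1/(82 + 641) = 1/723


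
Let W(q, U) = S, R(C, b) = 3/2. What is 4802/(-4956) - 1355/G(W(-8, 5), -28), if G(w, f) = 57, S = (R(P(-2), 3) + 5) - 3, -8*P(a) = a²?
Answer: -55469/2242 ≈ -24.741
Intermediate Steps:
P(a) = -a²/8
R(C, b) = 3/2 (R(C, b) = 3*(½) = 3/2)
S = 7/2 (S = (3/2 + 5) - 3 = 13/2 - 3 = 7/2 ≈ 3.5000)
W(q, U) = 7/2
4802/(-4956) - 1355/G(W(-8, 5), -28) = 4802/(-4956) - 1355/57 = 4802*(-1/4956) - 1355*1/57 = -343/354 - 1355/57 = -55469/2242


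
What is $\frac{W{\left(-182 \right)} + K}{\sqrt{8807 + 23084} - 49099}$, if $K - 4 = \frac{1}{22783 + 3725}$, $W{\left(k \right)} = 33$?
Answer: $- \frac{48156151903}{63902303054280} - \frac{980797 \sqrt{31891}}{63902303054280} \approx -0.00075633$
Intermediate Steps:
$K = \frac{106033}{26508}$ ($K = 4 + \frac{1}{22783 + 3725} = 4 + \frac{1}{26508} = \frac{106033}{26508} \approx 4.0$)
$\frac{W{\left(-182 \right)} + K}{\sqrt{8807 + 23084} - 49099} = \frac{33 + \frac{106033}{26508}}{\sqrt{8807 + 23084} - 49099} = \frac{980797}{26508 \left(\sqrt{31891} - 49099\right)} = \frac{980797}{26508 \left(-49099 + \sqrt{31891}\right)}$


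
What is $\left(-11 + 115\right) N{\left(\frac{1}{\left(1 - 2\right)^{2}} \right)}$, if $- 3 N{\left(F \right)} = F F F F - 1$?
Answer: $0$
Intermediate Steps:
$N{\left(F \right)} = \frac{1}{3} - \frac{F^{4}}{3}$ ($N{\left(F \right)} = - \frac{F F F F - 1}{3} = - \frac{F F^{2} F - 1}{3} = - \frac{F F^{3} - 1}{3} = - \frac{F^{4} - 1}{3} = - \frac{-1 + F^{4}}{3} = \frac{1}{3} - \frac{F^{4}}{3}$)
$\left(-11 + 115\right) N{\left(\frac{1}{\left(1 - 2\right)^{2}} \right)} = \left(-11 + 115\right) \left(\frac{1}{3} - \frac{\left(\frac{1}{\left(1 - 2\right)^{2}}\right)^{4}}{3}\right) = 104 \left(\frac{1}{3} - \frac{\left(\frac{1}{\left(-1\right)^{2}}\right)^{4}}{3}\right) = 104 \left(\frac{1}{3} - \frac{\left(1^{-1}\right)^{4}}{3}\right) = 104 \left(\frac{1}{3} - \frac{1^{4}}{3}\right) = 104 \left(\frac{1}{3} - \frac{1}{3}\right) = 104 \cdot 0 = 0$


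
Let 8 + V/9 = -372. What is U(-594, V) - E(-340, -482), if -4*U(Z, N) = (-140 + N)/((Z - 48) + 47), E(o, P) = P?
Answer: 57180/119 ≈ 480.50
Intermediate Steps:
V = -3420 (V = -72 + 9*(-372) = -72 - 3348 = -3420)
U(Z, N) = -(-140 + N)/(4*(-1 + Z)) (U(Z, N) = -(-140 + N)/(4*((Z - 48) + 47)) = -(-140 + N)/(4*((-48 + Z) + 47)) = -(-140 + N)/(4*(-1 + Z)))
U(-594, V) - E(-340, -482) = (140 - 1*(-3420))/(4*(-1 - 594)) - 1*(-482) = (1/4)*(140 + 3420)/(-595) + 482 = (1/4)*(-1/595)*3560 + 482 = -178/119 + 482 = 57180/119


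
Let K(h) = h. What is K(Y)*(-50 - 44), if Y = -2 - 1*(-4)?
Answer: -188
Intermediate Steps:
Y = 2 (Y = -2 + 4 = 2)
K(Y)*(-50 - 44) = 2*(-50 - 44) = 2*(-94) = -188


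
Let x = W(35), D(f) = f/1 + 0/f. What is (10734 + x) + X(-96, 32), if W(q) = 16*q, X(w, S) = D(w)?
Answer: 11198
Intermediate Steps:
D(f) = f (D(f) = f*1 + 0 = f + 0 = f)
X(w, S) = w
x = 560 (x = 16*35 = 560)
(10734 + x) + X(-96, 32) = (10734 + 560) - 96 = 11294 - 96 = 11198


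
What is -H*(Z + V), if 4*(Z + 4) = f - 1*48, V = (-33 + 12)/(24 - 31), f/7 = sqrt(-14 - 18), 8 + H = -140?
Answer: -1924 + 1036*I*sqrt(2) ≈ -1924.0 + 1465.1*I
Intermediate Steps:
H = -148 (H = -8 - 140 = -148)
f = 28*I*sqrt(2) (f = 7*sqrt(-14 - 18) = 7*sqrt(-32) = 7*(4*I*sqrt(2)) = 28*I*sqrt(2) ≈ 39.598*I)
V = 3 (V = -21/(-7) = -21*(-1/7) = 3)
Z = -16 + 7*I*sqrt(2) (Z = -4 + (28*I*sqrt(2) - 1*48)/4 = -4 + (28*I*sqrt(2) - 48)/4 = -4 + (-48 + 28*I*sqrt(2))/4 = -4 + (-12 + 7*I*sqrt(2)) = -16 + 7*I*sqrt(2) ≈ -16.0 + 9.8995*I)
-H*(Z + V) = -(-148)*((-16 + 7*I*sqrt(2)) + 3) = -(-148)*(-13 + 7*I*sqrt(2)) = -(1924 - 1036*I*sqrt(2)) = -1924 + 1036*I*sqrt(2)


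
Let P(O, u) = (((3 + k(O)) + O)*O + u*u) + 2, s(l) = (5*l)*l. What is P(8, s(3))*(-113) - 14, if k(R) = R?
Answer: -246241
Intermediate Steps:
s(l) = 5*l**2
P(O, u) = 2 + u**2 + O*(3 + 2*O) (P(O, u) = (((3 + O) + O)*O + u*u) + 2 = ((3 + 2*O)*O + u**2) + 2 = (O*(3 + 2*O) + u**2) + 2 = (u**2 + O*(3 + 2*O)) + 2 = 2 + u**2 + O*(3 + 2*O))
P(8, s(3))*(-113) - 14 = (2 + (5*3**2)**2 + 2*8**2 + 3*8)*(-113) - 14 = (2 + (5*9)**2 + 2*64 + 24)*(-113) - 14 = (2 + 45**2 + 128 + 24)*(-113) - 14 = (2 + 2025 + 128 + 24)*(-113) - 14 = 2179*(-113) - 14 = -246227 - 14 = -246241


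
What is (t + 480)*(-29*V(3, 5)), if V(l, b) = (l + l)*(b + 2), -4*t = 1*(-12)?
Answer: -588294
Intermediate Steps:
t = 3 (t = -(-12)/4 = -1/4*(-12) = 3)
V(l, b) = 2*l*(2 + b) (V(l, b) = (2*l)*(2 + b) = 2*l*(2 + b))
(t + 480)*(-29*V(3, 5)) = (3 + 480)*(-58*3*(2 + 5)) = 483*(-58*3*7) = 483*(-29*42) = 483*(-1218) = -588294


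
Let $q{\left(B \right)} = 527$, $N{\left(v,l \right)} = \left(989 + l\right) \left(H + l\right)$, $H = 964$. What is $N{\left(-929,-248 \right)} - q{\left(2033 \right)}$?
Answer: $530029$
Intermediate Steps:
$N{\left(v,l \right)} = \left(964 + l\right) \left(989 + l\right)$ ($N{\left(v,l \right)} = \left(989 + l\right) \left(964 + l\right) = \left(964 + l\right) \left(989 + l\right)$)
$N{\left(-929,-248 \right)} - q{\left(2033 \right)} = \left(953396 + \left(-248\right)^{2} + 1953 \left(-248\right)\right) - 527 = \left(953396 + 61504 - 484344\right) - 527 = 530556 - 527 = 530029$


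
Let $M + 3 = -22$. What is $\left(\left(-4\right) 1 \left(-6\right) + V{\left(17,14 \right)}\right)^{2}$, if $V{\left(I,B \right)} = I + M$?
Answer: $256$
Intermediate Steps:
$M = -25$ ($M = -3 - 22 = -25$)
$V{\left(I,B \right)} = -25 + I$ ($V{\left(I,B \right)} = I - 25 = -25 + I$)
$\left(\left(-4\right) 1 \left(-6\right) + V{\left(17,14 \right)}\right)^{2} = \left(\left(-4\right) 1 \left(-6\right) + \left(-25 + 17\right)\right)^{2} = \left(\left(-4\right) \left(-6\right) - 8\right)^{2} = \left(24 - 8\right)^{2} = 16^{2} = 256$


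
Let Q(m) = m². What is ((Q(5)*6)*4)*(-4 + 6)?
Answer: 1200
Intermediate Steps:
((Q(5)*6)*4)*(-4 + 6) = ((5²*6)*4)*(-4 + 6) = ((25*6)*4)*2 = (150*4)*2 = 600*2 = 1200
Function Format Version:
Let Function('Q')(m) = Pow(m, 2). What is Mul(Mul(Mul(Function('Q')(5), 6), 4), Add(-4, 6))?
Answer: 1200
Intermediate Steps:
Mul(Mul(Mul(Function('Q')(5), 6), 4), Add(-4, 6)) = Mul(Mul(Mul(Pow(5, 2), 6), 4), Add(-4, 6)) = Mul(Mul(Mul(25, 6), 4), 2) = Mul(Mul(150, 4), 2) = Mul(600, 2) = 1200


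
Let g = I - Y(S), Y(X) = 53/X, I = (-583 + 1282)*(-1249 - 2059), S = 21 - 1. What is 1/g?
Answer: -20/46245893 ≈ -4.3247e-7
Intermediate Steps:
S = 20
I = -2312292 (I = 699*(-3308) = -2312292)
g = -46245893/20 (g = -2312292 - 53/20 = -46245893/20 ≈ -2.3123e+6)
1/g = 1/(-46245893/20) = -20/46245893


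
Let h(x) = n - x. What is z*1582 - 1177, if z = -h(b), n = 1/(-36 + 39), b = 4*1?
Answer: 13871/3 ≈ 4623.7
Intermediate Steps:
b = 4
n = ⅓ (n = 1/3 = ⅓ ≈ 0.33333)
h(x) = ⅓ - x
z = 11/3 (z = -(⅓ - 1*4) = -(⅓ - 4) = -1*(-11/3) = 11/3 ≈ 3.6667)
z*1582 - 1177 = (11/3)*1582 - 1177 = 17402/3 - 1177 = 13871/3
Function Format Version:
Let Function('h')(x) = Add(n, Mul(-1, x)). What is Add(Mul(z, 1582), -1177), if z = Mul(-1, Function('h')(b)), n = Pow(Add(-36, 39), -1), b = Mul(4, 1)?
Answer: Rational(13871, 3) ≈ 4623.7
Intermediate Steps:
b = 4
n = Rational(1, 3) (n = Pow(3, -1) = Rational(1, 3) ≈ 0.33333)
Function('h')(x) = Add(Rational(1, 3), Mul(-1, x))
z = Rational(11, 3) (z = Mul(-1, Add(Rational(1, 3), Mul(-1, 4))) = Mul(-1, Add(Rational(1, 3), -4)) = Mul(-1, Rational(-11, 3)) = Rational(11, 3) ≈ 3.6667)
Add(Mul(z, 1582), -1177) = Add(Mul(Rational(11, 3), 1582), -1177) = Add(Rational(17402, 3), -1177) = Rational(13871, 3)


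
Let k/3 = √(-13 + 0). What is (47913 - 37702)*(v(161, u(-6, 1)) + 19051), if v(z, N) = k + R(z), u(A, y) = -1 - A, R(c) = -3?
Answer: 194499128 + 30633*I*√13 ≈ 1.945e+8 + 1.1045e+5*I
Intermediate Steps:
k = 3*I*√13 (k = 3*√(-13 + 0) = 3*√(-13) = 3*(I*√13) = 3*I*√13 ≈ 10.817*I)
v(z, N) = -3 + 3*I*√13 (v(z, N) = 3*I*√13 - 3 = -3 + 3*I*√13)
(47913 - 37702)*(v(161, u(-6, 1)) + 19051) = (47913 - 37702)*((-3 + 3*I*√13) + 19051) = 10211*(19048 + 3*I*√13) = 194499128 + 30633*I*√13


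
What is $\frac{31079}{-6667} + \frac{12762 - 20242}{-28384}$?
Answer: $- \frac{104034647}{23654516} \approx -4.3981$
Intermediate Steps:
$\frac{31079}{-6667} + \frac{12762 - 20242}{-28384} = 31079 \left(- \frac{1}{6667}\right) - - \frac{935}{3548} = - \frac{31079}{6667} + \frac{935}{3548} = - \frac{104034647}{23654516}$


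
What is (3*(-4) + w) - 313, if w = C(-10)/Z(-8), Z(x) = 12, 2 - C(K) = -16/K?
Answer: -9749/30 ≈ -324.97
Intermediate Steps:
C(K) = 2 + 16/K (C(K) = 2 - (-16)/K = 2 + 16/K)
w = 1/30 (w = (2 + 16/(-10))/12 = (2 + 16*(-⅒))*(1/12) = (2 - 8/5)*(1/12) = (⅖)*(1/12) = 1/30 ≈ 0.033333)
(3*(-4) + w) - 313 = (3*(-4) + 1/30) - 313 = (-12 + 1/30) - 313 = -359/30 - 313 = -9749/30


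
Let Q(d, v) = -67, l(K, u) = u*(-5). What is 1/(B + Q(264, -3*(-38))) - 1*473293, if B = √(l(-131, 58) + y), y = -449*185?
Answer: -41575950359/87844 - I*√83355/87844 ≈ -4.7329e+5 - 0.0032867*I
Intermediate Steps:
l(K, u) = -5*u
y = -83065
B = I*√83355 (B = √(-5*58 - 83065) = √(-290 - 83065) = √(-83355) = I*√83355 ≈ 288.71*I)
1/(B + Q(264, -3*(-38))) - 1*473293 = 1/(I*√83355 - 67) - 1*473293 = 1/(-67 + I*√83355) - 473293 = -473293 + 1/(-67 + I*√83355)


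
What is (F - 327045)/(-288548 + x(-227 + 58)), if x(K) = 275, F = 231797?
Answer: 95248/288273 ≈ 0.33041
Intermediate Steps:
(F - 327045)/(-288548 + x(-227 + 58)) = (231797 - 327045)/(-288548 + 275) = -95248/(-288273) = -95248*(-1/288273) = 95248/288273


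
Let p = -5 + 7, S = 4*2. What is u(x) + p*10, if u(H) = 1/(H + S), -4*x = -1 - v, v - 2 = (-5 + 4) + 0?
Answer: 342/17 ≈ 20.118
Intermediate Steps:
S = 8
v = 1 (v = 2 + ((-5 + 4) + 0) = 2 + (-1 + 0) = 2 - 1 = 1)
x = ½ (x = -(-1 - 1*1)/4 = -(-1 - 1)/4 = -¼*(-2) = ½ ≈ 0.50000)
u(H) = 1/(8 + H) (u(H) = 1/(H + 8) = 1/(8 + H))
p = 2
u(x) + p*10 = 1/(8 + ½) + 2*10 = 1/(17/2) + 20 = 2/17 + 20 = 342/17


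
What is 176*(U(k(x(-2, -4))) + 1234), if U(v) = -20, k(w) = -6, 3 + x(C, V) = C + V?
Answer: 213664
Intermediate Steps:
x(C, V) = -3 + C + V (x(C, V) = -3 + (C + V) = -3 + C + V)
176*(U(k(x(-2, -4))) + 1234) = 176*(-20 + 1234) = 176*1214 = 213664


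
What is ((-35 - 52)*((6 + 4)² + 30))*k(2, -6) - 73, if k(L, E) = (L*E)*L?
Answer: 271367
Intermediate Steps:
k(L, E) = E*L² (k(L, E) = (E*L)*L = E*L²)
((-35 - 52)*((6 + 4)² + 30))*k(2, -6) - 73 = ((-35 - 52)*((6 + 4)² + 30))*(-6*2²) - 73 = (-87*(10² + 30))*(-6*4) - 73 = -87*(100 + 30)*(-24) - 73 = -87*130*(-24) - 73 = -11310*(-24) - 73 = 271440 - 73 = 271367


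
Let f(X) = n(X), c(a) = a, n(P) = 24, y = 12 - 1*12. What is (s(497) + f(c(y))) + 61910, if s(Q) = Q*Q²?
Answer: 122825407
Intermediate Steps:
y = 0 (y = 12 - 12 = 0)
s(Q) = Q³
f(X) = 24
(s(497) + f(c(y))) + 61910 = (497³ + 24) + 61910 = (122763473 + 24) + 61910 = 122763497 + 61910 = 122825407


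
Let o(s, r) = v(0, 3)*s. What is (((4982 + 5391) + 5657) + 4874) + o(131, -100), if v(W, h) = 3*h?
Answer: 22083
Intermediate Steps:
o(s, r) = 9*s (o(s, r) = (3*3)*s = 9*s)
(((4982 + 5391) + 5657) + 4874) + o(131, -100) = (((4982 + 5391) + 5657) + 4874) + 9*131 = ((10373 + 5657) + 4874) + 1179 = (16030 + 4874) + 1179 = 20904 + 1179 = 22083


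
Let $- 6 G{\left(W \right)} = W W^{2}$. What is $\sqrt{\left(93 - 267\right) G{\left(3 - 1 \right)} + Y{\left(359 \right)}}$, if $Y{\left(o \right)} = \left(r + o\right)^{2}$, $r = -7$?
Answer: $2 \sqrt{31034} \approx 352.33$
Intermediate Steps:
$Y{\left(o \right)} = \left(-7 + o\right)^{2}$
$G{\left(W \right)} = - \frac{W^{3}}{6}$ ($G{\left(W \right)} = - \frac{W W^{2}}{6} = - \frac{W^{3}}{6}$)
$\sqrt{\left(93 - 267\right) G{\left(3 - 1 \right)} + Y{\left(359 \right)}} = \sqrt{\left(93 - 267\right) \left(- \frac{\left(3 - 1\right)^{3}}{6}\right) + \left(-7 + 359\right)^{2}} = \sqrt{- 174 \left(- \frac{\left(3 - 1\right)^{3}}{6}\right) + 352^{2}} = \sqrt{- 174 \left(- \frac{2^{3}}{6}\right) + 123904} = \sqrt{- 174 \left(\left(- \frac{1}{6}\right) 8\right) + 123904} = \sqrt{\left(-174\right) \left(- \frac{4}{3}\right) + 123904} = \sqrt{232 + 123904} = \sqrt{124136} = 2 \sqrt{31034}$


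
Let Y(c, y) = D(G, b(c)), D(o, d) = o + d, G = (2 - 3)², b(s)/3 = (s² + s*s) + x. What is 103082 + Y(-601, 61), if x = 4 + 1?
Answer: 2270304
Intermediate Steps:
x = 5
b(s) = 15 + 6*s² (b(s) = 3*((s² + s*s) + 5) = 3*((s² + s²) + 5) = 3*(2*s² + 5) = 3*(5 + 2*s²) = 15 + 6*s²)
G = 1 (G = (-1)² = 1)
D(o, d) = d + o
Y(c, y) = 16 + 6*c² (Y(c, y) = (15 + 6*c²) + 1 = 16 + 6*c²)
103082 + Y(-601, 61) = 103082 + (16 + 6*(-601)²) = 103082 + (16 + 6*361201) = 103082 + (16 + 2167206) = 103082 + 2167222 = 2270304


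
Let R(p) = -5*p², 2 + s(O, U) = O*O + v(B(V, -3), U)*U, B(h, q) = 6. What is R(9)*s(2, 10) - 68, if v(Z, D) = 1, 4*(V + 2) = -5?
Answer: -4928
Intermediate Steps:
V = -13/4 (V = -2 + (¼)*(-5) = -2 - 5/4 = -13/4 ≈ -3.2500)
s(O, U) = -2 + U + O² (s(O, U) = -2 + (O*O + 1*U) = -2 + (O² + U) = -2 + (U + O²) = -2 + U + O²)
R(9)*s(2, 10) - 68 = (-5*9²)*(-2 + 10 + 2²) - 68 = (-5*81)*(-2 + 10 + 4) - 68 = -405*12 - 68 = -4860 - 68 = -4928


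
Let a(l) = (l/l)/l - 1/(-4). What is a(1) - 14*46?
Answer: -2571/4 ≈ -642.75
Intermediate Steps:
a(l) = ¼ + 1/l (a(l) = 1/l - 1*(-¼) = 1/l + ¼ = ¼ + 1/l)
a(1) - 14*46 = (¼)*(4 + 1)/1 - 14*46 = (¼)*1*5 - 644 = 5/4 - 644 = -2571/4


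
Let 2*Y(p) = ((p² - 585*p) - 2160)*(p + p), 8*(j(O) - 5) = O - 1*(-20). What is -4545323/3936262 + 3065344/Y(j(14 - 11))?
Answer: -6300668747478275/106412879354166 ≈ -59.210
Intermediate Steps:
j(O) = 15/2 + O/8 (j(O) = 5 + (O - 1*(-20))/8 = 5 + (O + 20)/8 = 5 + (20 + O)/8 = 5 + (5/2 + O/8) = 15/2 + O/8)
Y(p) = p*(-2160 + p² - 585*p) (Y(p) = (((p² - 585*p) - 2160)*(p + p))/2 = ((-2160 + p² - 585*p)*(2*p))/2 = (2*p*(-2160 + p² - 585*p))/2 = p*(-2160 + p² - 585*p))
-4545323/3936262 + 3065344/Y(j(14 - 11)) = -4545323/3936262 + 3065344/(((15/2 + (14 - 11)/8)*(-2160 + (15/2 + (14 - 11)/8)² - 585*(15/2 + (14 - 11)/8)))) = -4545323*1/3936262 + 3065344/(((15/2 + (⅛)*3)*(-2160 + (15/2 + (⅛)*3)² - 585*(15/2 + (⅛)*3)))) = -4545323/3936262 + 3065344/(((15/2 + 3/8)*(-2160 + (15/2 + 3/8)² - 585*(15/2 + 3/8)))) = -4545323/3936262 + 3065344/((63*(-2160 + (63/8)² - 585*63/8)/8)) = -4545323/3936262 + 3065344/((63*(-2160 + 3969/64 - 36855/8)/8)) = -4545323/3936262 + 3065344/(((63/8)*(-429111/64))) = -4545323/3936262 + 3065344/(-27033993/512) = -4545323/3936262 + 3065344*(-512/27033993) = -4545323/3936262 - 1569456128/27033993 = -6300668747478275/106412879354166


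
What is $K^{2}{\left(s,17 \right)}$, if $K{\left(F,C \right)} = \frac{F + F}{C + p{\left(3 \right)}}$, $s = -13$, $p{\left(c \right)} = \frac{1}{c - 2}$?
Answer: $\frac{169}{81} \approx 2.0864$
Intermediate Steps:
$p{\left(c \right)} = \frac{1}{-2 + c}$
$K{\left(F,C \right)} = \frac{2 F}{1 + C}$ ($K{\left(F,C \right)} = \frac{F + F}{C + \frac{1}{-2 + 3}} = \frac{2 F}{C + 1^{-1}} = \frac{2 F}{C + 1} = \frac{2 F}{1 + C}$)
$K^{2}{\left(s,17 \right)} = \left(2 \left(-13\right) \frac{1}{1 + 17}\right)^{2} = \left(2 \left(-13\right) \frac{1}{18}\right)^{2} = \left(- \frac{13}{9}\right)^{2} = \frac{169}{81}$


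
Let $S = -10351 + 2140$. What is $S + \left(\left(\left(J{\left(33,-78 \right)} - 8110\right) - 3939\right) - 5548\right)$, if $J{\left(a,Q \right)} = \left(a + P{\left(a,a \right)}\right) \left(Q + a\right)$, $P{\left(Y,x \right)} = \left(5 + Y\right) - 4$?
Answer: $-28823$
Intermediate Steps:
$P{\left(Y,x \right)} = 1 + Y$
$J{\left(a,Q \right)} = \left(1 + 2 a\right) \left(Q + a\right)$ ($J{\left(a,Q \right)} = \left(a + \left(1 + a\right)\right) \left(Q + a\right) = \left(1 + 2 a\right) \left(Q + a\right)$)
$S = -8211$
$S + \left(\left(\left(J{\left(33,-78 \right)} - 8110\right) - 3939\right) - 5548\right) = -8211 + \left(\left(\left(\left(-78 + 33 + 2 \cdot 33^{2} + 2 \left(-78\right) 33\right) - 8110\right) - 3939\right) - 5548\right) = -8211 + \left(\left(\left(\left(-78 + 33 + 2 \cdot 1089 - 5148\right) - 8110\right) - 3939\right) - 5548\right) = -8211 + \left(\left(\left(\left(-78 + 33 + 2178 - 5148\right) - 8110\right) - 3939\right) - 5548\right) = -8211 - 20612 = -28823$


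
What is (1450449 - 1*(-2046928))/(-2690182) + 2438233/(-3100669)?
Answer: -1582136270329/758305811978 ≈ -2.0864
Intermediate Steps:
(1450449 - 1*(-2046928))/(-2690182) + 2438233/(-3100669) = (1450449 + 2046928)*(-1/2690182) + 2438233*(-1/3100669) = 3497377*(-1/2690182) - 2438233/3100669 = -3497377/2690182 - 2438233/3100669 = -1582136270329/758305811978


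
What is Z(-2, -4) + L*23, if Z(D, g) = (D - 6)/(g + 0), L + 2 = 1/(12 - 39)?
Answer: -1211/27 ≈ -44.852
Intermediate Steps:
L = -55/27 (L = -2 + 1/(12 - 39) = -2 + 1/(-27) = -2 - 1/27 = -55/27 ≈ -2.0370)
Z(D, g) = (-6 + D)/g
Z(-2, -4) + L*23 = (-6 - 2)/(-4) - 55/27*23 = -1/4*(-8) - 1265/27 = 2 - 1265/27 = -1211/27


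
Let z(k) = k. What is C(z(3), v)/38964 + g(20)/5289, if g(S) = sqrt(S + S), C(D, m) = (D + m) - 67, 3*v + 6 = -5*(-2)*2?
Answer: -89/58446 + 2*sqrt(10)/5289 ≈ -0.00032698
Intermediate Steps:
v = 14/3 (v = -2 + (-5*(-2)*2)/3 = -2 + (10*2)/3 = -2 + (1/3)*20 = -2 + 20/3 = 14/3 ≈ 4.6667)
C(D, m) = -67 + D + m
g(S) = sqrt(2)*sqrt(S) (g(S) = sqrt(2*S) = sqrt(2)*sqrt(S))
C(z(3), v)/38964 + g(20)/5289 = (-67 + 3 + 14/3)/38964 + (sqrt(2)*sqrt(20))/5289 = -178/3*1/38964 + (sqrt(2)*(2*sqrt(5)))*(1/5289) = -89/58446 + (2*sqrt(10))*(1/5289) = -89/58446 + 2*sqrt(10)/5289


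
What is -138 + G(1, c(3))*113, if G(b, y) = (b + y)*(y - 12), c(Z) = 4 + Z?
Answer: -4658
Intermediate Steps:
G(b, y) = (-12 + y)*(b + y) (G(b, y) = (b + y)*(-12 + y) = (-12 + y)*(b + y))
-138 + G(1, c(3))*113 = -138 + ((4 + 3)² - 12*1 - 12*(4 + 3) + 1*(4 + 3))*113 = -138 + (7² - 12 - 12*7 + 1*7)*113 = -138 + (49 - 12 - 84 + 7)*113 = -138 - 40*113 = -138 - 4520 = -4658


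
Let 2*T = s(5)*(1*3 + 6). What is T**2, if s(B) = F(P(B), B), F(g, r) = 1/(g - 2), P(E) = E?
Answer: 9/4 ≈ 2.2500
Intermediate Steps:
F(g, r) = 1/(-2 + g)
s(B) = 1/(-2 + B)
T = 3/2 (T = ((1*3 + 6)/(-2 + 5))/2 = ((3 + 6)/3)/2 = ((1/3)*9)/2 = (1/2)*3 = 3/2 ≈ 1.5000)
T**2 = (3/2)**2 = 9/4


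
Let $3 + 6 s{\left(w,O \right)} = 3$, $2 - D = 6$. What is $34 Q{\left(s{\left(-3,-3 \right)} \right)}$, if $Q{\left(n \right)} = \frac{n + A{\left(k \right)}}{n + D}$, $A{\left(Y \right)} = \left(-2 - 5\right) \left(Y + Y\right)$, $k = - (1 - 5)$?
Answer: $476$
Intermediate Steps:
$D = -4$ ($D = 2 - 6 = -4$)
$k = 4$ ($k = \left(-1\right) \left(-4\right) = 4$)
$A{\left(Y \right)} = - 14 Y$ ($A{\left(Y \right)} = - 7 \cdot 2 Y = - 14 Y$)
$s{\left(w,O \right)} = 0$ ($s{\left(w,O \right)} = - \frac{1}{2} + \frac{1}{6} \cdot 3 = - \frac{1}{2} + \frac{1}{2} = 0$)
$Q{\left(n \right)} = \frac{-56 + n}{-4 + n}$ ($Q{\left(n \right)} = \frac{n - 56}{n - 4} = \frac{n - 56}{-4 + n} = \frac{-56 + n}{-4 + n}$)
$34 Q{\left(s{\left(-3,-3 \right)} \right)} = 34 \frac{-56 + 0}{-4 + 0} = 34 \frac{1}{-4} \left(-56\right) = 34 \left(\left(- \frac{1}{4}\right) \left(-56\right)\right) = 34 \cdot 14 = 476$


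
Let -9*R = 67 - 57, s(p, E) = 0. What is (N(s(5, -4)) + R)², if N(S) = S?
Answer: 100/81 ≈ 1.2346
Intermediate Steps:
R = -10/9 (R = -(67 - 57)/9 = -⅑*10 = -10/9 ≈ -1.1111)
(N(s(5, -4)) + R)² = (0 - 10/9)² = (-10/9)² = 100/81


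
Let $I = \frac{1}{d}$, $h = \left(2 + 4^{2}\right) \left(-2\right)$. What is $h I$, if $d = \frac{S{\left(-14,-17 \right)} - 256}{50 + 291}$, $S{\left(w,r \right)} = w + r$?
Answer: $\frac{12276}{287} \approx 42.773$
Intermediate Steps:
$S{\left(w,r \right)} = r + w$
$d = - \frac{287}{341}$ ($d = \frac{\left(-17 - 14\right) - 256}{50 + 291} = \frac{-31 - 256}{341} = \left(-287\right) \frac{1}{341} = - \frac{287}{341} \approx -0.84164$)
$h = -36$ ($h = \left(2 + 16\right) \left(-2\right) = 18 \left(-2\right) = -36$)
$I = - \frac{341}{287}$ ($I = \frac{1}{- \frac{287}{341}} = - \frac{341}{287} \approx -1.1882$)
$h I = \left(-36\right) \left(- \frac{341}{287}\right) = \frac{12276}{287}$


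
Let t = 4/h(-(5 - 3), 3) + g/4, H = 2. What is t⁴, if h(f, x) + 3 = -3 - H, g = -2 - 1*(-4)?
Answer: 0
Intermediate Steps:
g = 2 (g = -2 + 4 = 2)
h(f, x) = -8 (h(f, x) = -3 + (-3 - 1*2) = -3 + (-3 - 2) = -3 - 5 = -8)
t = 0 (t = 4/(-8) + 2/4 = 4*(-⅛) + 2*(¼) = -½ + ½ = 0)
t⁴ = 0⁴ = 0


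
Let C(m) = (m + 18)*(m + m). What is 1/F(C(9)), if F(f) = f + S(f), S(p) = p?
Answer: 1/972 ≈ 0.0010288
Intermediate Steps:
C(m) = 2*m*(18 + m) (C(m) = (18 + m)*(2*m) = 2*m*(18 + m))
F(f) = 2*f (F(f) = f + f = 2*f)
1/F(C(9)) = 1/(2*(2*9*(18 + 9))) = 1/(2*(2*9*27)) = 1/(2*486) = 1/972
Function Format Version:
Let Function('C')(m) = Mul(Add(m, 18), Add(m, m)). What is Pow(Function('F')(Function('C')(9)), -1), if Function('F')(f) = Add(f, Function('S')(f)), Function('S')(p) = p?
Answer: Rational(1, 972) ≈ 0.0010288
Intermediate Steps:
Function('C')(m) = Mul(2, m, Add(18, m)) (Function('C')(m) = Mul(Add(18, m), Mul(2, m)) = Mul(2, m, Add(18, m)))
Function('F')(f) = Mul(2, f) (Function('F')(f) = Add(f, f) = Mul(2, f))
Pow(Function('F')(Function('C')(9)), -1) = Pow(Mul(2, Mul(2, 9, Add(18, 9))), -1) = Pow(Mul(2, Mul(2, 9, 27)), -1) = Pow(Mul(2, 486), -1) = Pow(972, -1) = Rational(1, 972)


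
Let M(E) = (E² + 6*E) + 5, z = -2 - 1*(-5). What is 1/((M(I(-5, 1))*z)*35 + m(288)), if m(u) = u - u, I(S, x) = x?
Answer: 1/1260 ≈ 0.00079365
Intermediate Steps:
z = 3 (z = -2 + 5 = 3)
M(E) = 5 + E² + 6*E
m(u) = 0
1/((M(I(-5, 1))*z)*35 + m(288)) = 1/(((5 + 1² + 6*1)*3)*35 + 0) = 1/(((5 + 1 + 6)*3)*35 + 0) = 1/((12*3)*35 + 0) = 1/(36*35 + 0) = 1/(1260 + 0) = 1/1260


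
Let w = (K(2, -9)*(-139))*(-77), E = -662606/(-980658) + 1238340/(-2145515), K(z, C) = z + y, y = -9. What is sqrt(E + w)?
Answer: 31*I*sqrt(7825989823257940490630)/10019125947 ≈ 273.72*I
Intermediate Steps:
K(z, C) = -9 + z (K(z, C) = z - 9 = -9 + z)
E = 2960615491/30057377841 (E = -662606*(-1/980658) + 1238340*(-1/2145515) = 47329/70047 - 247668/429103 = 2960615491/30057377841 ≈ 0.098499)
w = -74921 (w = ((-9 + 2)*(-139))*(-77) = -7*(-139)*(-77) = 973*(-77) = -74921)
sqrt(E + w) = sqrt(2960615491/30057377841 - 74921) = sqrt(-2251925844610070/30057377841) = 31*I*sqrt(7825989823257940490630)/10019125947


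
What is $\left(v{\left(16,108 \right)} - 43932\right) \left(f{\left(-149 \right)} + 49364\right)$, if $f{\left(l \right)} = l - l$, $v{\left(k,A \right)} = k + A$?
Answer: $-2162538112$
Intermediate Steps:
$v{\left(k,A \right)} = A + k$
$f{\left(l \right)} = 0$
$\left(v{\left(16,108 \right)} - 43932\right) \left(f{\left(-149 \right)} + 49364\right) = \left(\left(108 + 16\right) - 43932\right) \left(0 + 49364\right) = \left(124 - 43932\right) 49364 = \left(-43808\right) 49364 = -2162538112$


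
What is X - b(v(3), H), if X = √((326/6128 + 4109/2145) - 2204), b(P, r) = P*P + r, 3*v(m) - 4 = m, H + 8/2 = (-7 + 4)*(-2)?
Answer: -67/9 + I*√23779109596872630/3286140 ≈ -7.4444 + 46.926*I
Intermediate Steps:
H = 2 (H = -4 + (-7 + 4)*(-2) = -4 - 3*(-2) = -4 + 6 = 2)
v(m) = 4/3 + m/3
b(P, r) = r + P² (b(P, r) = P² + r = r + P²)
X = I*√23779109596872630/3286140 (X = √((326*(1/6128) + 4109*(1/2145)) - 2204) = √((163/3064 + 4109/2145) - 2204) = √(12939611/6572280 - 2204) = √(-14472365509/6572280) = I*√23779109596872630/3286140 ≈ 46.926*I)
X - b(v(3), H) = I*√23779109596872630/3286140 - (2 + (4/3 + (⅓)*3)²) = I*√23779109596872630/3286140 - (2 + (4/3 + 1)²) = I*√23779109596872630/3286140 - (2 + (7/3)²) = I*√23779109596872630/3286140 - (2 + 49/9) = I*√23779109596872630/3286140 - 1*67/9 = I*√23779109596872630/3286140 - 67/9 = -67/9 + I*√23779109596872630/3286140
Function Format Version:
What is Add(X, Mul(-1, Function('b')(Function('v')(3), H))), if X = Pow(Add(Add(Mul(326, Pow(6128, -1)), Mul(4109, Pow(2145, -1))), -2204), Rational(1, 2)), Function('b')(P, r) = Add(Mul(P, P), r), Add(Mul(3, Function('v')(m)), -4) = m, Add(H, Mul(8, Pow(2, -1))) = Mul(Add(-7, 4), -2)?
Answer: Add(Rational(-67, 9), Mul(Rational(1, 3286140), I, Pow(23779109596872630, Rational(1, 2)))) ≈ Add(-7.4444, Mul(46.926, I))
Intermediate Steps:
H = 2 (H = Add(-4, Mul(Add(-7, 4), -2)) = Add(-4, Mul(-3, -2)) = Add(-4, 6) = 2)
Function('v')(m) = Add(Rational(4, 3), Mul(Rational(1, 3), m))
Function('b')(P, r) = Add(r, Pow(P, 2)) (Function('b')(P, r) = Add(Pow(P, 2), r) = Add(r, Pow(P, 2)))
X = Mul(Rational(1, 3286140), I, Pow(23779109596872630, Rational(1, 2))) (X = Pow(Add(Add(Mul(326, Rational(1, 6128)), Mul(4109, Rational(1, 2145))), -2204), Rational(1, 2)) = Pow(Add(Add(Rational(163, 3064), Rational(4109, 2145)), -2204), Rational(1, 2)) = Pow(Add(Rational(12939611, 6572280), -2204), Rational(1, 2)) = Pow(Rational(-14472365509, 6572280), Rational(1, 2)) = Mul(Rational(1, 3286140), I, Pow(23779109596872630, Rational(1, 2))) ≈ Mul(46.926, I))
Add(X, Mul(-1, Function('b')(Function('v')(3), H))) = Add(Mul(Rational(1, 3286140), I, Pow(23779109596872630, Rational(1, 2))), Mul(-1, Add(2, Pow(Add(Rational(4, 3), Mul(Rational(1, 3), 3)), 2)))) = Add(Mul(Rational(1, 3286140), I, Pow(23779109596872630, Rational(1, 2))), Mul(-1, Add(2, Pow(Add(Rational(4, 3), 1), 2)))) = Add(Mul(Rational(1, 3286140), I, Pow(23779109596872630, Rational(1, 2))), Mul(-1, Add(2, Pow(Rational(7, 3), 2)))) = Add(Mul(Rational(1, 3286140), I, Pow(23779109596872630, Rational(1, 2))), Mul(-1, Add(2, Rational(49, 9)))) = Add(Mul(Rational(1, 3286140), I, Pow(23779109596872630, Rational(1, 2))), Mul(-1, Rational(67, 9))) = Add(Mul(Rational(1, 3286140), I, Pow(23779109596872630, Rational(1, 2))), Rational(-67, 9)) = Add(Rational(-67, 9), Mul(Rational(1, 3286140), I, Pow(23779109596872630, Rational(1, 2))))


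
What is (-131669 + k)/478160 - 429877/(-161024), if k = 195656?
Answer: 13490839313/4812202240 ≈ 2.8035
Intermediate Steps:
(-131669 + k)/478160 - 429877/(-161024) = (-131669 + 195656)/478160 - 429877/(-161024) = 63987*(1/478160) - 429877*(-1/161024) = 63987/478160 + 429877/161024 = 13490839313/4812202240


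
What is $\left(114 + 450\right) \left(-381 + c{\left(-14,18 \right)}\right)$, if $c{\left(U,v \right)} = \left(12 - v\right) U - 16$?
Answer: $-176532$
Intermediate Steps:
$c{\left(U,v \right)} = -16 + U \left(12 - v\right)$ ($c{\left(U,v \right)} = U \left(12 - v\right) - 16 = -16 + U \left(12 - v\right)$)
$\left(114 + 450\right) \left(-381 + c{\left(-14,18 \right)}\right) = \left(114 + 450\right) \left(-381 - \left(184 - 252\right)\right) = 564 \left(-381 - -68\right) = 564 \left(-381 + 68\right) = 564 \left(-313\right) = -176532$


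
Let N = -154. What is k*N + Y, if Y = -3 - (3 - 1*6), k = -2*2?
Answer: 616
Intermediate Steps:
k = -4
Y = 0 (Y = -3 - (3 - 6) = -3 - 1*(-3) = -3 + 3 = 0)
k*N + Y = -4*(-154) + 0 = 616 + 0 = 616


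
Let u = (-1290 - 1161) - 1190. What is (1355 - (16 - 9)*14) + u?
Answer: -2384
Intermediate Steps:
u = -3641 (u = -2451 - 1190 = -3641)
(1355 - (16 - 9)*14) + u = (1355 - (16 - 9)*14) - 3641 = (1355 - 7*14) - 3641 = (1355 - 1*98) - 3641 = (1355 - 98) - 3641 = 1257 - 3641 = -2384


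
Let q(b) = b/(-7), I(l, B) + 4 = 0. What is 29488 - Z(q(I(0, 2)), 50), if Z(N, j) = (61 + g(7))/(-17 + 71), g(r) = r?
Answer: 796142/27 ≈ 29487.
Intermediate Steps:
I(l, B) = -4 (I(l, B) = -4 + 0 = -4)
q(b) = -b/7 (q(b) = b*(-⅐) = -b/7)
Z(N, j) = 34/27 (Z(N, j) = (61 + 7)/(-17 + 71) = 68/54 = 68*(1/54) = 34/27)
29488 - Z(q(I(0, 2)), 50) = 29488 - 1*34/27 = 29488 - 34/27 = 796142/27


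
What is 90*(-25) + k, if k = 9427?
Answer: 7177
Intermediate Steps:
90*(-25) + k = 90*(-25) + 9427 = -2250 + 9427 = 7177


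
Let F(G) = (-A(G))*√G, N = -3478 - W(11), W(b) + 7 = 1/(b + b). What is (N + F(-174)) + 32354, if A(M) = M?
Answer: 635425/22 + 174*I*√174 ≈ 28883.0 + 2295.2*I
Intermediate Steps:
W(b) = -7 + 1/(2*b) (W(b) = -7 + 1/(b + b) = -7 + 1/(2*b))
N = -76363/22 (N = -3478 - (-7 + (½)/11) = -3478 - (-7 + (½)*(1/11)) = -3478 - (-7 + 1/22) = -3478 - 1*(-153/22) = -3478 + 153/22 = -76363/22 ≈ -3471.0)
F(G) = -G^(3/2) (F(G) = (-G)*√G = -G^(3/2))
(N + F(-174)) + 32354 = (-76363/22 - (-174)^(3/2)) + 32354 = (-76363/22 - (-174)*I*√174) + 32354 = (-76363/22 + 174*I*√174) + 32354 = 635425/22 + 174*I*√174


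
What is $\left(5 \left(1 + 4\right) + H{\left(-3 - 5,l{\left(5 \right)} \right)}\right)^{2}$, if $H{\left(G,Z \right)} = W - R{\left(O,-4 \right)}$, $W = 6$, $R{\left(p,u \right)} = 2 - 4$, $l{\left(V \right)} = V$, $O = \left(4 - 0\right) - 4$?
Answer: $1089$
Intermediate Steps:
$O = 0$ ($O = \left(4 + 0\right) - 4 = 4 - 4 = 0$)
$R{\left(p,u \right)} = -2$ ($R{\left(p,u \right)} = 2 - 4 = -2$)
$H{\left(G,Z \right)} = 8$ ($H{\left(G,Z \right)} = 6 - -2 = 6 + 2 = 8$)
$\left(5 \left(1 + 4\right) + H{\left(-3 - 5,l{\left(5 \right)} \right)}\right)^{2} = \left(5 \left(1 + 4\right) + 8\right)^{2} = \left(5 \cdot 5 + 8\right)^{2} = \left(25 + 8\right)^{2} = 33^{2} = 1089$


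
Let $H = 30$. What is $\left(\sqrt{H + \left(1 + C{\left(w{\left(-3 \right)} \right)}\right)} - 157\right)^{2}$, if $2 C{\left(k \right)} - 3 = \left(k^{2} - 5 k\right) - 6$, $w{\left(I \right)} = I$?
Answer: $\frac{\left(314 - \sqrt{166}\right)^{2}}{4} \approx 22668.0$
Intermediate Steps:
$C{\left(k \right)} = - \frac{3}{2} + \frac{k^{2}}{2} - \frac{5 k}{2}$ ($C{\left(k \right)} = \frac{3}{2} + \frac{\left(k^{2} - 5 k\right) - 6}{2} = \frac{3}{2} + \frac{-6 + k^{2} - 5 k}{2} = \frac{3}{2} - \left(3 - \frac{k^{2}}{2} + \frac{5 k}{2}\right) = - \frac{3}{2} + \frac{k^{2}}{2} - \frac{5 k}{2}$)
$\left(\sqrt{H + \left(1 + C{\left(w{\left(-3 \right)} \right)}\right)} - 157\right)^{2} = \left(\sqrt{30 + \left(1 - \left(-6 - \frac{9}{2}\right)\right)} - 157\right)^{2} = \left(\sqrt{30 + \left(1 + \left(- \frac{3}{2} + \frac{1}{2} \cdot 9 + \frac{15}{2}\right)\right)} - 157\right)^{2} = \left(\sqrt{30 + \left(1 + \left(- \frac{3}{2} + \frac{9}{2} + \frac{15}{2}\right)\right)} - 157\right)^{2} = \left(\sqrt{30 + \left(1 + \frac{21}{2}\right)} - 157\right)^{2} = \left(\sqrt{30 + \frac{23}{2}} - 157\right)^{2} = \left(\sqrt{\frac{83}{2}} - 157\right)^{2} = \left(\frac{\sqrt{166}}{2} - 157\right)^{2} = \left(-157 + \frac{\sqrt{166}}{2}\right)^{2}$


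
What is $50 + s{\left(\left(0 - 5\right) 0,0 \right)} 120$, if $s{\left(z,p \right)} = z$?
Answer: $50$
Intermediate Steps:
$50 + s{\left(\left(0 - 5\right) 0,0 \right)} 120 = 50 + \left(0 - 5\right) 0 \cdot 120 = 50 + \left(-5\right) 0 \cdot 120 = 50 + 0 \cdot 120 = 50 + 0 = 50$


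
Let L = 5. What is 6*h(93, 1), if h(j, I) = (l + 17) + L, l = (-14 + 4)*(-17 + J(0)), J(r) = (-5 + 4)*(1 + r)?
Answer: 1212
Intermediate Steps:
J(r) = -1 - r (J(r) = -(1 + r) = -1 - r)
l = 180 (l = (-14 + 4)*(-17 + (-1 - 1*0)) = -10*(-17 + (-1 + 0)) = -10*(-17 - 1) = -10*(-18) = 180)
h(j, I) = 202 (h(j, I) = (180 + 17) + 5 = 197 + 5 = 202)
6*h(93, 1) = 6*202 = 1212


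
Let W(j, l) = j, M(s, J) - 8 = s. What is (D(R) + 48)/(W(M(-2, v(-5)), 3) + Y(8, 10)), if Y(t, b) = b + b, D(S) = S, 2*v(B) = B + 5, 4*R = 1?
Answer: 193/104 ≈ 1.8558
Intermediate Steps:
R = ¼ (R = (¼)*1 = ¼ ≈ 0.25000)
v(B) = 5/2 + B/2 (v(B) = (B + 5)/2 = (5 + B)/2 = 5/2 + B/2)
M(s, J) = 8 + s
Y(t, b) = 2*b
(D(R) + 48)/(W(M(-2, v(-5)), 3) + Y(8, 10)) = (¼ + 48)/((8 - 2) + 2*10) = 193/(4*(6 + 20)) = (193/4)/26 = (193/4)*(1/26) = 193/104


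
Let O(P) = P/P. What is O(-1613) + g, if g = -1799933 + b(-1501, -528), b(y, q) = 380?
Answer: -1799552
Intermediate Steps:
O(P) = 1
g = -1799553 (g = -1799933 + 380 = -1799553)
O(-1613) + g = 1 - 1799553 = -1799552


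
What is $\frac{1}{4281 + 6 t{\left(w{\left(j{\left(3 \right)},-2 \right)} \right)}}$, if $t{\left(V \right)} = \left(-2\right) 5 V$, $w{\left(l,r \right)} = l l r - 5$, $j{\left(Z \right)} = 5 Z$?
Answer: $\frac{1}{31581} \approx 3.1665 \cdot 10^{-5}$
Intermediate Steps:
$w{\left(l,r \right)} = -5 + r l^{2}$ ($w{\left(l,r \right)} = l^{2} r - 5 = r l^{2} - 5 = -5 + r l^{2}$)
$t{\left(V \right)} = - 10 V$
$\frac{1}{4281 + 6 t{\left(w{\left(j{\left(3 \right)},-2 \right)} \right)}} = \frac{1}{4281 + 6 \left(- 10 \left(-5 - 2 \left(5 \cdot 3\right)^{2}\right)\right)} = \frac{1}{4281 + 6 \left(- 10 \left(-5 - 2 \cdot 15^{2}\right)\right)} = \frac{1}{4281 + 6 \left(- 10 \left(-5 - 450\right)\right)} = \frac{1}{4281 + 6 \left(\left(-10\right) \left(-455\right)\right)} = \frac{1}{4281 + 6 \cdot 4550} = \frac{1}{4281 + 27300} = \frac{1}{31581}$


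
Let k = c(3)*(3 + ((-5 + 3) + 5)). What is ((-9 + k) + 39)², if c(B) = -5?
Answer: 0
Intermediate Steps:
k = -30 (k = -5*(3 + ((-5 + 3) + 5)) = -5*(3 + (-2 + 5)) = -5*(3 + 3) = -5*6 = -30)
((-9 + k) + 39)² = ((-9 - 30) + 39)² = (-39 + 39)² = 0² = 0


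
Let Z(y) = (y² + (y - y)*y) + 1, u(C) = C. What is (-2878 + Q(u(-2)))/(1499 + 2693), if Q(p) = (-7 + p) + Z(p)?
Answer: -11/16 ≈ -0.68750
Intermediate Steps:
Z(y) = 1 + y² (Z(y) = (y² + 0*y) + 1 = (y² + 0) + 1 = y² + 1 = 1 + y²)
Q(p) = -6 + p + p² (Q(p) = (-7 + p) + (1 + p²) = -6 + p + p²)
(-2878 + Q(u(-2)))/(1499 + 2693) = (-2878 + (-6 - 2 + (-2)²))/(1499 + 2693) = (-2878 + (-6 - 2 + 4))/4192 = (-2878 - 4)*(1/4192) = -2882*1/4192 = -11/16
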